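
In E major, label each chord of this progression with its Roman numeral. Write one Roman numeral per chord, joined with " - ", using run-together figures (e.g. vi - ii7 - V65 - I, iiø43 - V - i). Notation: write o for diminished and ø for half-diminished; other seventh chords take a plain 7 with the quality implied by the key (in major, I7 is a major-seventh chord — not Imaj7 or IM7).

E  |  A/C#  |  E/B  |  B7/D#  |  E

I - IV6 - I64 - V65 - I

E: major triad on E = scale degree 1 → I.
A/C# has root A, degree 4 in E major, so IV6.
E/B has root E, degree 1 in E major, so I64.
B7/D#: dominant seventh chord on B = scale degree 5 → V65.
E has root E, degree 1 in E major, so I.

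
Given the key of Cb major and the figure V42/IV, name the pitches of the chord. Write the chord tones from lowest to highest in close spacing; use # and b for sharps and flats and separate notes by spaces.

The slash means an applied dominant: we want the dominant of IV. In Cb major, IV is Fb major, and its dominant is built on Cb.
Building a dominant seventh chord on Cb gives Cb-Eb-Gb-Bbb.
With the 42 figure the chord is in third inversion; from the bass Bbb upward in close position it reads Bbb-Cb-Eb-Gb.

Bbb Cb Eb Gb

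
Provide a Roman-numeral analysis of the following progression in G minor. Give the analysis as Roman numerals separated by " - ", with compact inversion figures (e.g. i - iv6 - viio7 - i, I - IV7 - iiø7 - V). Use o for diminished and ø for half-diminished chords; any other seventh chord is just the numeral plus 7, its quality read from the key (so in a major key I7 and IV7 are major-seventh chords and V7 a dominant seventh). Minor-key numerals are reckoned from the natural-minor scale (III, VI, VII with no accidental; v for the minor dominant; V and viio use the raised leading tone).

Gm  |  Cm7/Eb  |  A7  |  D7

i - iv65 - V7/V - V7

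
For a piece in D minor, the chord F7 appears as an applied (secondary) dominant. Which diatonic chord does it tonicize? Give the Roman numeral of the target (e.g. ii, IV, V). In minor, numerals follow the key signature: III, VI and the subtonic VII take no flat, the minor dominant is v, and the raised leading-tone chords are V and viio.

VI

The chord is a dominant seventh chord on F.
A dominant resolves down a perfect fifth: F → Bb. In D minor, Bb is scale degree 6, i.e. VI.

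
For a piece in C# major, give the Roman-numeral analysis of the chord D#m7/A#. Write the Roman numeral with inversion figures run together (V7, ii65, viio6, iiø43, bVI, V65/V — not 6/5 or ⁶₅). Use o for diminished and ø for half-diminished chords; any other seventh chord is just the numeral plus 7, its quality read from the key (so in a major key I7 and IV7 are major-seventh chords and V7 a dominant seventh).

ii43

Stacked in thirds the chord is D#-F#-A#-C#: a minor seventh chord on D#.
In C# major, D# is the supertonic; the diatonic minor seventh chord there is ii7.
With A# in the bass the chord is in second inversion, so the figured bass is 43.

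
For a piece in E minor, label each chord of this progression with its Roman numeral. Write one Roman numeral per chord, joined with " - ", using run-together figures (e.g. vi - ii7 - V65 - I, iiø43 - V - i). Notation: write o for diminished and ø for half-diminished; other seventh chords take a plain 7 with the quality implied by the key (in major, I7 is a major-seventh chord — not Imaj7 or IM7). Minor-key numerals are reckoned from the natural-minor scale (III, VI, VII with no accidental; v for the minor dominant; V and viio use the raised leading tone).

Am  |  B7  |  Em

iv - V7 - i

Am: root A is the subdominant; minor triad there is iv.
B7 has root B, degree 5 in E minor, so V7.
Em has root E, degree 1 in E minor, so i.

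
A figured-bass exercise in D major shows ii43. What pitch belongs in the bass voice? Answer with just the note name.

B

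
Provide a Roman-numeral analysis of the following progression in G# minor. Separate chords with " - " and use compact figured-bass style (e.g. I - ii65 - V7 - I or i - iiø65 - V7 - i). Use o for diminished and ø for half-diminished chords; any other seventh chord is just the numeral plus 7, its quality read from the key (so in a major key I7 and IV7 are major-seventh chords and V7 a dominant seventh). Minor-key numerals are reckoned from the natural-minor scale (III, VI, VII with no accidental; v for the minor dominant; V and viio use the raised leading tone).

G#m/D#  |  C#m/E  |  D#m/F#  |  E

i64 - iv6 - v6 - VI

G#m/D#: root G# is the tonic; minor triad there is i64.
C#m/E: root C# is the subdominant; minor triad there is iv6.
D#m/F#: root D# is the dominant; minor triad there is v6.
E has root E, degree 6 in G# minor, so VI.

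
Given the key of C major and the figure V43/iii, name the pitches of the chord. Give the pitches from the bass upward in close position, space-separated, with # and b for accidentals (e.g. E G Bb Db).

F# A B D#

The slash means an applied dominant: we want the dominant of iii. In C major, iii is E minor, and its dominant is built on B.
Building a dominant seventh chord on B gives B-D#-F#-A.
With the 43 figure the chord is in second inversion; from the bass F# upward in close position it reads F#-A-B-D#.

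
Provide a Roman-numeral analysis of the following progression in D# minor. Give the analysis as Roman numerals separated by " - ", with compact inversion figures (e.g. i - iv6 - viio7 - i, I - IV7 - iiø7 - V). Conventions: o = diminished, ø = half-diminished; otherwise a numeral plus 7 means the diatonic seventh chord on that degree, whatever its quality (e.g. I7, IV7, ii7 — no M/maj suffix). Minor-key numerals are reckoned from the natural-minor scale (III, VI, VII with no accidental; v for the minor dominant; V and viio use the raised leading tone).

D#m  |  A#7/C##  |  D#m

D#m: root D# is the tonic; minor triad there is i.
A#7/C##: root A# is the dominant; dominant seventh chord there is V65.
D#m: minor triad on D# = scale degree 1 → i.

i - V65 - i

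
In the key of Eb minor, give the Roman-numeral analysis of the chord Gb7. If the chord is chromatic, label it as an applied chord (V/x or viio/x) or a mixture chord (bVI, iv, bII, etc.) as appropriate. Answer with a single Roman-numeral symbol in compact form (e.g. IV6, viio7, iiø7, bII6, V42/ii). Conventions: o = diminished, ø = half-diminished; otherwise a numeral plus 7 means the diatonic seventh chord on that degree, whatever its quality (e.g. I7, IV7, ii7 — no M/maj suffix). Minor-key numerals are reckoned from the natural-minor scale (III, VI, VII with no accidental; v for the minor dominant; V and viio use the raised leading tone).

The pitches Gb-Bb-Db-Fb form a dominant seventh chord rooted on Gb.
Gb is not a diatonic chord root with this quality in Eb minor, but it lies a perfect fifth above Cb (VI), so the chord functions as an applied dominant of VI.

V7/VI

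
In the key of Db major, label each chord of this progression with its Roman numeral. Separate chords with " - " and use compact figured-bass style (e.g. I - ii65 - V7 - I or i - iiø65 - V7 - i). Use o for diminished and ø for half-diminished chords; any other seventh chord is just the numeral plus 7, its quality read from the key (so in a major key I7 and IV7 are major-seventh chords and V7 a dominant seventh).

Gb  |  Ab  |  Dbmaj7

IV - V - I7

Gb: major triad on Gb = scale degree 4 → IV.
Ab: root Ab is the dominant; major triad there is V.
Dbmaj7: root Db is the tonic; major seventh chord there is I7.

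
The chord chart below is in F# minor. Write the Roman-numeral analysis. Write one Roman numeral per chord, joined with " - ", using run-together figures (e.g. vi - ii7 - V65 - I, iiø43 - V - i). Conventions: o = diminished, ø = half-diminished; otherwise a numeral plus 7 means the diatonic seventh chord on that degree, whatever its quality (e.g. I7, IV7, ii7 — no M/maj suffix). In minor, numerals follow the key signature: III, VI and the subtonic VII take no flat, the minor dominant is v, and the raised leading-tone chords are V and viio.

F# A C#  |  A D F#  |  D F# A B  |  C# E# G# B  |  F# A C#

i - VI64 - iv65 - V7 - i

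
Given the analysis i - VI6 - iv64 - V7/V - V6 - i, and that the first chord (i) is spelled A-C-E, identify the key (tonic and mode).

The anchor chord is a minor triad on A, labeled i.
If A is scale degree 1 and the mode makes that degree carry a minor triad, the tonic is A and the mode is minor.

A minor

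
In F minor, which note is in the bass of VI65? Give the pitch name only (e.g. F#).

F

VI in F minor has root Db; the chord is Db-F-Ab-C.
The figure 65 means first inversion — the third is in the bass.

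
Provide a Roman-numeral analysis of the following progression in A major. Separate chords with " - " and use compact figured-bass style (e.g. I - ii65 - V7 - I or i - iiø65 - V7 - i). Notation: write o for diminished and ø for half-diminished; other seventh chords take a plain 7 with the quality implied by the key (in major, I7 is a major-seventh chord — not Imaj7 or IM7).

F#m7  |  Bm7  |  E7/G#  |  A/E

F#m7: minor seventh chord on F# = scale degree 6 → vi7.
Bm7: minor seventh chord on B = scale degree 2 → ii7.
E7/G#: dominant seventh chord on E = scale degree 5 → V65.
A/E: root A is the tonic; major triad there is I64.

vi7 - ii7 - V65 - I64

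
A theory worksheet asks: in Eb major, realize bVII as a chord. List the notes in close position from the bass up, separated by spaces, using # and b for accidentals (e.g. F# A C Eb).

bVII is a major triad on the lowered seventh degree (the subtonic), borrowed from the parallel minor. In Eb major that root is Db.
So the chord is Db-F-Ab, a major triad.

Db F Ab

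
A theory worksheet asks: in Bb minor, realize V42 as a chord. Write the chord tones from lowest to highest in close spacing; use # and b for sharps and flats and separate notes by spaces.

In Bb minor, the dominant is F. The dominant is major (leading tone raised), so V is a dominant seventh chord.
That chord is spelled F-A-C-Eb.
With the 42 figure the chord is in third inversion; from the bass Eb upward in close position it reads Eb-F-A-C.

Eb F A C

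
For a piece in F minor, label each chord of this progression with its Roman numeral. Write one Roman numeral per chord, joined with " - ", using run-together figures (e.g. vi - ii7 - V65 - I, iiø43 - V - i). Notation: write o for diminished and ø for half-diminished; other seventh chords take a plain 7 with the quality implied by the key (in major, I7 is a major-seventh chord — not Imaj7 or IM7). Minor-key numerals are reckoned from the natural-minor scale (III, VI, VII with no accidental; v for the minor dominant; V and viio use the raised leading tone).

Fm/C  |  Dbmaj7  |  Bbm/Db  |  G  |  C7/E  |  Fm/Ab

Fm/C: minor triad on F = scale degree 1 → i64.
Dbmaj7: major seventh chord on Db = scale degree 6 → VI7.
Bbm/Db: minor triad on Bb = scale degree 4 → iv6.
G is the secondary dominant of V (major triad on G): V/V.
C7/E: root C is the dominant; dominant seventh chord there is V65.
Fm/Ab: root F is the tonic; minor triad there is i6.

i64 - VI7 - iv6 - V/V - V65 - i6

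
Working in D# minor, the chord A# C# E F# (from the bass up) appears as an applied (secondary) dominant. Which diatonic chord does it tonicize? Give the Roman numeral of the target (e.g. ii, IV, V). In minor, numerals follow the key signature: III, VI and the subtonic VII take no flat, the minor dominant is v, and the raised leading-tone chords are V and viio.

VI

The chord is a dominant seventh chord on F#.
A dominant resolves down a perfect fifth: F# → B. In D# minor, B is scale degree 6, i.e. VI.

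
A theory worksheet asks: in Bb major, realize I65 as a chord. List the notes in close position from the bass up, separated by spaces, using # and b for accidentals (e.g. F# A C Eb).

The numeral's case and figure indicate a major seventh chord. In Bb major its root, the tonic, is Bb.
That chord is spelled Bb-D-F-A.
With the 65 figure the chord is in first inversion; from the bass D upward in close position it reads D-F-A-Bb.

D F A Bb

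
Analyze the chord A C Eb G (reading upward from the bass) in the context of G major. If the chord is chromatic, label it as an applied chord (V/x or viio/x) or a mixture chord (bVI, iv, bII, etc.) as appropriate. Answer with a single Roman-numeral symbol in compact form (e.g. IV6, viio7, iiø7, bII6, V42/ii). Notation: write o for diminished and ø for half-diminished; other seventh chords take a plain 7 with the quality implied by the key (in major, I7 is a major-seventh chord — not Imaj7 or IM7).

iiø7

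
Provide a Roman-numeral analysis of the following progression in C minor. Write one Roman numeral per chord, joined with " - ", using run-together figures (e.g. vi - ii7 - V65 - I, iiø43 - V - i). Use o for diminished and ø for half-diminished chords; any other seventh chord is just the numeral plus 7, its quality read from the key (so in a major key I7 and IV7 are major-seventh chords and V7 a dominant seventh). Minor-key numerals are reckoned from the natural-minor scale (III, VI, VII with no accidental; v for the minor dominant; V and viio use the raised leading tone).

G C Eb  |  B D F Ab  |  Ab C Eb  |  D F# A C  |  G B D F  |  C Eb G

i64 - viio7 - VI - V7/V - V7 - i

G-C-Eb has root C, degree 1 in C minor, so i64.
B-D-F-Ab: root B is the leading tone; fully diminished seventh chord there is viio7.
Ab-C-Eb: major triad on Ab = scale degree 6 → VI.
D-F#-A-C is the secondary dominant of V (dominant seventh chord on D): V7/V.
G-B-D-F has root G, degree 5 in C minor, so V7.
C-Eb-G: minor triad on C = scale degree 1 → i.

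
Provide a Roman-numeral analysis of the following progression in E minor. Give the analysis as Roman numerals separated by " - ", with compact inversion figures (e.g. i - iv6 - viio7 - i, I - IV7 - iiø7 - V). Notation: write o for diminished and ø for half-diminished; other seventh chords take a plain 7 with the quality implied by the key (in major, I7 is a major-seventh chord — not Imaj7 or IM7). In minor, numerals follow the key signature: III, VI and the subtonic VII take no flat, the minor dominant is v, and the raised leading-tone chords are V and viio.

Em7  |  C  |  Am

Em7 has root E, degree 1 in E minor, so i7.
C: root C is the submediant; major triad there is VI.
Am: minor triad on A = scale degree 4 → iv.

i7 - VI - iv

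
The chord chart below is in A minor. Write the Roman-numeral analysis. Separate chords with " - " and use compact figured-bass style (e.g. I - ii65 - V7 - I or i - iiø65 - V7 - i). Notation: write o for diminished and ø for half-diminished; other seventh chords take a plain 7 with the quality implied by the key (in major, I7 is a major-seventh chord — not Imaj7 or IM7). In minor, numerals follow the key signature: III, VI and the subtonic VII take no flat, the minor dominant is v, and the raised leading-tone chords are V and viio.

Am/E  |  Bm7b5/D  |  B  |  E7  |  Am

i64 - iiø65 - V/V - V7 - i

Am/E: root A is the tonic; minor triad there is i64.
Bm7b5/D: root B is the supertonic; half-diminished seventh chord there is iiø65.
B: a major triad on B, the applied dominant of V → V/V.
E7 has root E, degree 5 in A minor, so V7.
Am: root A is the tonic; minor triad there is i.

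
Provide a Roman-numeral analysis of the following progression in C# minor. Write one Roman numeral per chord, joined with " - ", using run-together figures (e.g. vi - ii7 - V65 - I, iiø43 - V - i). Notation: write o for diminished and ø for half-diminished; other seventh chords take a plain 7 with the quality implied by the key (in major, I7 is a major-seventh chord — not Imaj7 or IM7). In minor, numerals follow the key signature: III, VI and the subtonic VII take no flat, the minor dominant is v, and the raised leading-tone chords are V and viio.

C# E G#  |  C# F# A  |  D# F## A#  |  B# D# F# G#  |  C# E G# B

i - iv64 - V/V - V65 - i7

C#-E-G#: minor triad on C# = scale degree 1 → i.
C#-F#-A: root F# is the subdominant; minor triad there is iv64.
D#-F##-A#: a major triad on D#, the applied dominant of V → V/V.
B#-D#-F#-G#: dominant seventh chord on G# = scale degree 5 → V65.
C#-E-G#-B has root C#, degree 1 in C# minor, so i7.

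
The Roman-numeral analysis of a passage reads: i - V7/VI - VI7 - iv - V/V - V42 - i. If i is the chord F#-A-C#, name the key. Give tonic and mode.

The chord F#m is a minor triad rooted on F#; its label is i.
If F# is scale degree 1 and the mode makes that degree carry a minor triad, the tonic is F# and the mode is minor.

F# minor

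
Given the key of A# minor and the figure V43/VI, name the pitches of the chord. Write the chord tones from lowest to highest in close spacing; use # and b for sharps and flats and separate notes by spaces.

V43/VI is a secondary dominant — the dominant seventh of VI. VI in A# minor is F#, so the applied chord's root is C#, a perfect fifth above.
Building a dominant seventh chord on C# gives C#-E#-G#-B.
The figured bass 43 indicates second inversion, placing the fifth (G#) in the bass: G#-B-C#-E#.

G# B C# E#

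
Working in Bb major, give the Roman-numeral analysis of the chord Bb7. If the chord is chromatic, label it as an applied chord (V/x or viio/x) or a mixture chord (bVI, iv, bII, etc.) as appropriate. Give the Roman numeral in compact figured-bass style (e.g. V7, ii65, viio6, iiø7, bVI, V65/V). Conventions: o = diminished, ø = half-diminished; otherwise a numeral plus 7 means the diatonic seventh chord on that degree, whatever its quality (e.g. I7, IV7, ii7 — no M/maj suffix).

V7/IV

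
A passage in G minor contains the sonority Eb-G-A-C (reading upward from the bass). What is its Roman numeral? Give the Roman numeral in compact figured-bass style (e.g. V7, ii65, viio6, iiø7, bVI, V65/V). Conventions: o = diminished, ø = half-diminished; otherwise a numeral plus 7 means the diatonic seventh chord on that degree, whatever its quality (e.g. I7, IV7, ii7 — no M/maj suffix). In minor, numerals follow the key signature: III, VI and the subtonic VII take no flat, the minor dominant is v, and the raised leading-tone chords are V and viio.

Stacked in thirds the chord is A-C-Eb-G: a half-diminished seventh chord on A.
In G minor, A is the supertonic; the diatonic half-diminished seventh chord there is iiø7.
With Eb in the bass the chord is in second inversion, so the figured bass is 43.

iiø43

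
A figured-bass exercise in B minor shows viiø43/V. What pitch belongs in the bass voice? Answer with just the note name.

B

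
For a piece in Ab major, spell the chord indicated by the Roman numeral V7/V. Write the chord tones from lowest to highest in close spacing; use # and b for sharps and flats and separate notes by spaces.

Bb D F Ab

The slash means an applied dominant: we want the dominant of V. In Ab major, V is Eb major, and its dominant is built on Bb.
Building a dominant seventh chord on Bb gives Bb-D-F-Ab.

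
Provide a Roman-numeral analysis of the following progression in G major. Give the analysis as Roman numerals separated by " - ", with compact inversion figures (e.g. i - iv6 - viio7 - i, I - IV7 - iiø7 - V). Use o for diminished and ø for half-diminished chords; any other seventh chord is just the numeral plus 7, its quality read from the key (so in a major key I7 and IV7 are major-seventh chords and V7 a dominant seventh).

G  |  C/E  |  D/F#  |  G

G: major triad on G = scale degree 1 → I.
C/E has root C, degree 4 in G major, so IV6.
D/F#: major triad on D = scale degree 5 → V6.
G: major triad on G = scale degree 1 → I.

I - IV6 - V6 - I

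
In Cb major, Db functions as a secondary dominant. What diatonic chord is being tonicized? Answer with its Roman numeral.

The chord is a major triad on Db.
A dominant resolves down a perfect fifth: Db → Gb. In Cb major, Gb is scale degree 5, i.e. V.

V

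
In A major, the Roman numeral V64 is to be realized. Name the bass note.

B

V in A major has root E; the chord is E-G#-B.
The figure 64 means second inversion — the fifth is in the bass.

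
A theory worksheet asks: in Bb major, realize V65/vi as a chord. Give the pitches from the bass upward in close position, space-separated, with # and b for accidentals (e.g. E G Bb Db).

F# A C D

V65/vi is a secondary dominant — the dominant seventh of vi. vi in Bb major is G, so the applied chord's root is D, a perfect fifth above.
Building a dominant seventh chord on D gives D-F#-A-C.
The figured bass 65 indicates first inversion, placing the third (F#) in the bass: F#-A-C-D.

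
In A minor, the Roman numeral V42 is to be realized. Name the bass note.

V in A minor has root E; the chord is E-G#-B-D.
The figure 42 means third inversion — the seventh is in the bass.

D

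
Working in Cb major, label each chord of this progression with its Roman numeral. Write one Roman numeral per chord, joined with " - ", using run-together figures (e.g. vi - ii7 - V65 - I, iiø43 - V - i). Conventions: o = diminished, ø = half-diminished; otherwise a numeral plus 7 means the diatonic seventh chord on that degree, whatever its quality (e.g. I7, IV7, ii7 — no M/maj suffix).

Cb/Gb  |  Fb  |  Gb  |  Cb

Cb/Gb: major triad on Cb = scale degree 1 → I64.
Fb: major triad on Fb = scale degree 4 → IV.
Gb has root Gb, degree 5 in Cb major, so V.
Cb has root Cb, degree 1 in Cb major, so I.

I64 - IV - V - I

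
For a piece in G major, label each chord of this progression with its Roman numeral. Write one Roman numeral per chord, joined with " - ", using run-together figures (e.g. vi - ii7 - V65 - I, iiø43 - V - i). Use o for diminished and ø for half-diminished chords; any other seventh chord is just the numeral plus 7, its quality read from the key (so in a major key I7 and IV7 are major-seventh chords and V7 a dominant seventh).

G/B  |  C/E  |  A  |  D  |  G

G/B has root G, degree 1 in G major, so I6.
C/E: root C is the subdominant; major triad there is IV6.
A: chromatic; A is V of V, so V/V.
D has root D, degree 5 in G major, so V.
G: major triad on G = scale degree 1 → I.

I6 - IV6 - V/V - V - I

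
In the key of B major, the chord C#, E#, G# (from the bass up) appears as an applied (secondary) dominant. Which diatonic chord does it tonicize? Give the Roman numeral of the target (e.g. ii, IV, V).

The chord is a major triad on C#.
A dominant resolves down a perfect fifth: C# → F#. In B major, F# is scale degree 5, i.e. V.

V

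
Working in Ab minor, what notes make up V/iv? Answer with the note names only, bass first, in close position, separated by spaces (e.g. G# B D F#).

Ab C Eb

The slash means an applied dominant: we want the dominant of iv. In Ab minor, iv is Db minor, and its dominant is built on Ab.
Building a major triad on Ab gives Ab-C-Eb.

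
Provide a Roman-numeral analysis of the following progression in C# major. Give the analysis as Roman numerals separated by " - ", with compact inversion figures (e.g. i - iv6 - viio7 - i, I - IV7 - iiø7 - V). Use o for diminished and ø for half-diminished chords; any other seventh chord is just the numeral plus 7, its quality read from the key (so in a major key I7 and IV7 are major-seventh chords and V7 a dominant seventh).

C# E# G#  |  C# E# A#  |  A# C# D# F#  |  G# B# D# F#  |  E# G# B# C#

I - vi6 - ii43 - V7 - I65

C#-E#-G#: root C# is the tonic; major triad there is I.
C#-E#-A# has root A#, degree 6 in C# major, so vi6.
A#-C#-D#-F#: root D# is the supertonic; minor seventh chord there is ii43.
G#-B#-D#-F#: root G# is the dominant; dominant seventh chord there is V7.
E#-G#-B#-C# has root C#, degree 1 in C# major, so I65.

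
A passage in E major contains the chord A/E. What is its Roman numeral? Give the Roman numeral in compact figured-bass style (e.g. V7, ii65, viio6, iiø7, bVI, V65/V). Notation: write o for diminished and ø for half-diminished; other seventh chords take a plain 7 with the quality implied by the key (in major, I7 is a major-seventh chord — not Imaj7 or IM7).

IV64

The pitches A-C#-E form a major triad rooted on A.
A is scale degree 4 in E major, and a major triad on that degree is written IV.
With E in the bass the chord is in second inversion, so the figured bass is 64.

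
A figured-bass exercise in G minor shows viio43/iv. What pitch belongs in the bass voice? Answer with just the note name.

The applied chord viio43/iv is rooted on B: B-D-F-Ab.
The figure 43 means second inversion — the fifth is in the bass.

F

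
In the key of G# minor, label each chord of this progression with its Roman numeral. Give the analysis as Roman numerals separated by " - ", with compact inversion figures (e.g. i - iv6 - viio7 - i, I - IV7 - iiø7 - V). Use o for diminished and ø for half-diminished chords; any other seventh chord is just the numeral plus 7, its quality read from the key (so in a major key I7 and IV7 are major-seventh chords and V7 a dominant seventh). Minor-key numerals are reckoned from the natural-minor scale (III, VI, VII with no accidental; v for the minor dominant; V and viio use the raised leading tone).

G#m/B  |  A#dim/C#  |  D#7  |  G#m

i6 - iio6 - V7 - i

G#m/B: minor triad on G# = scale degree 1 → i6.
A#dim/C#: root A# is the supertonic; diminished triad there is iio6.
D#7: root D# is the dominant; dominant seventh chord there is V7.
G#m: root G# is the tonic; minor triad there is i.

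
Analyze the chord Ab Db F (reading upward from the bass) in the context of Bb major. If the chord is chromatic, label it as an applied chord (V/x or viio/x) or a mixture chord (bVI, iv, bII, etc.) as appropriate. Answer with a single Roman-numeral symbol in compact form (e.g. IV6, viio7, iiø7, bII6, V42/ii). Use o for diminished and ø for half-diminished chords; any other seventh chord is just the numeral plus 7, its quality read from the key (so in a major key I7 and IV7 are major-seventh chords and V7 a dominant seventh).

The pitches Db-F-Ab form a major triad rooted on Db.
Db is the lowered third degree of Bb major (diatonic 3 would be D). This is a major triad on the lowered third degree, borrowed from the parallel minor.
With Ab in the bass the chord is in second inversion, so the figured bass is 64.

bIII64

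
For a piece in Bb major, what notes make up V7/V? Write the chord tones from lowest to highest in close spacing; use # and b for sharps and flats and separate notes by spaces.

V7/V is a secondary dominant — the dominant seventh of V. V in Bb major is F, so the applied chord's root is C, a perfect fifth above.
Building a dominant seventh chord on C gives C-E-G-Bb.

C E G Bb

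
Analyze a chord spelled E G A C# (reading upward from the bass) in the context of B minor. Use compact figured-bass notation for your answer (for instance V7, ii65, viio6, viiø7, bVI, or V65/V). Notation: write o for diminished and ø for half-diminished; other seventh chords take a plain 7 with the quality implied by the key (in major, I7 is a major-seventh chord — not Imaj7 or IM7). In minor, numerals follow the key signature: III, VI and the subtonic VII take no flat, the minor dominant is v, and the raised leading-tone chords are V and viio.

Stacked in thirds the chord is A-C#-E-G: a dominant seventh chord on A.
In B minor, A is the subtonic; the diatonic dominant seventh chord there is VII7.
With E in the bass the chord is in second inversion, so the figured bass is 43.

VII43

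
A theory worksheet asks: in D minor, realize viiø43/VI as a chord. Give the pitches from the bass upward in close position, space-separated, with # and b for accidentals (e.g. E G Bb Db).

Eb G A C

The slash marks an applied leading-tone chord: viio of VI. In D minor, VI is Bb, so the leading tone to it is A, a half step below.
Building a half-diminished seventh chord on A gives A-C-Eb-G.
The figured bass 43 indicates second inversion, placing the fifth (Eb) in the bass: Eb-G-A-C.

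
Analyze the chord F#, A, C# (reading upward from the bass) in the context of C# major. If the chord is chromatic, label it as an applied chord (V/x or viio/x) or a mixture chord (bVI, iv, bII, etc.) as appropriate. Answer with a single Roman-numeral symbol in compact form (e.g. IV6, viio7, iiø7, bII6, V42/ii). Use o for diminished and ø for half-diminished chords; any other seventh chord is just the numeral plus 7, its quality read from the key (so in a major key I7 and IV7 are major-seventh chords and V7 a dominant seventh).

iv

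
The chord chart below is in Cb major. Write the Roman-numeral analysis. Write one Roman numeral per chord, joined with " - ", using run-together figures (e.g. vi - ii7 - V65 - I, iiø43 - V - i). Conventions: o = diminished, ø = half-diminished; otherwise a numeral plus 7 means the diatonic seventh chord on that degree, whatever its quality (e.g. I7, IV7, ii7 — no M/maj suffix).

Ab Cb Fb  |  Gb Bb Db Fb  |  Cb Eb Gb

Ab-Cb-Fb: major triad on Fb = scale degree 4 → IV6.
Gb-Bb-Db-Fb: root Gb is the dominant; dominant seventh chord there is V7.
Cb-Eb-Gb: major triad on Cb = scale degree 1 → I.

IV6 - V7 - I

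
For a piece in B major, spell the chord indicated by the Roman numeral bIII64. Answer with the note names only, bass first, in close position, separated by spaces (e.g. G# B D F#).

A D F#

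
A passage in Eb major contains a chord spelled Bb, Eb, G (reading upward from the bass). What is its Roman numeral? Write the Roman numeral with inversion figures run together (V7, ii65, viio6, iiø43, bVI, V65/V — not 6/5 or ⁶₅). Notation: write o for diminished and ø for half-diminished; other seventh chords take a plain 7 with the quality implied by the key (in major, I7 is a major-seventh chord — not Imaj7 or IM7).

I64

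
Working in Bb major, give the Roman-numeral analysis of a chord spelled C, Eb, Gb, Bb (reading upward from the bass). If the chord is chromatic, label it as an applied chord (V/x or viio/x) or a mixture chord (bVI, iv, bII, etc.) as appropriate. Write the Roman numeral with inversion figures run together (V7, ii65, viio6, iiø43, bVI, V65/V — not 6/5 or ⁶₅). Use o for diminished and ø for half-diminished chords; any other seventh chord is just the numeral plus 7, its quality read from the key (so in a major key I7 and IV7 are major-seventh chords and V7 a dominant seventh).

Stacked in thirds the chord is C-Eb-Gb-Bb: a half-diminished seventh chord on C.
C is the second degree of Bb major. This is the half-diminished supertonic seventh, borrowed from the parallel minor.

iiø7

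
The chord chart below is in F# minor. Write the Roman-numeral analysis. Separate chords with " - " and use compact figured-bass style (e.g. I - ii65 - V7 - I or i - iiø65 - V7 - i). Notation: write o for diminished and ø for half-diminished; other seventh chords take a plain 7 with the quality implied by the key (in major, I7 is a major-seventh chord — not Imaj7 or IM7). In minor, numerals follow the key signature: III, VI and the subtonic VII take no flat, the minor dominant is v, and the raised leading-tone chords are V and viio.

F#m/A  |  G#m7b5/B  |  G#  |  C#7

F#m/A: minor triad on F# = scale degree 1 → i6.
G#m7b5/B: root G# is the supertonic; half-diminished seventh chord there is iiø65.
G# is the secondary dominant of V (major triad on G#): V/V.
C#7 has root C#, degree 5 in F# minor, so V7.

i6 - iiø65 - V/V - V7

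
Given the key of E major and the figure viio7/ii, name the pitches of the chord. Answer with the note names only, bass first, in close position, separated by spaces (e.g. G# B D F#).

viio7/ii is a secondary leading-tone chord. The target ii is F# in E major; the applied chord is rooted a semitone below, on E#.
Building a fully diminished seventh chord on E# gives E#-G#-B-D.

E# G# B D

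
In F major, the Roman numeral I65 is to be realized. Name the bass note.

I in F major has root F; the chord is F-A-C-E.
The figure 65 means first inversion — the third is in the bass.

A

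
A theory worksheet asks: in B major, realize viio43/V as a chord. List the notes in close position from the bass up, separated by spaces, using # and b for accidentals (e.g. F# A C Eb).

viio43/V is a secondary leading-tone chord. The target V is F# in B major; the applied chord is rooted a semitone below, on E#.
Building a fully diminished seventh chord on E# gives E#-G#-B-D.
With the 43 figure the chord is in second inversion; from the bass B upward in close position it reads B-D-E#-G#.

B D E# G#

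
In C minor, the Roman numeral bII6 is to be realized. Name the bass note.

F

bII in C minor has root Db; the chord is Db-F-Ab.
The figure 6 means first inversion — the third is in the bass.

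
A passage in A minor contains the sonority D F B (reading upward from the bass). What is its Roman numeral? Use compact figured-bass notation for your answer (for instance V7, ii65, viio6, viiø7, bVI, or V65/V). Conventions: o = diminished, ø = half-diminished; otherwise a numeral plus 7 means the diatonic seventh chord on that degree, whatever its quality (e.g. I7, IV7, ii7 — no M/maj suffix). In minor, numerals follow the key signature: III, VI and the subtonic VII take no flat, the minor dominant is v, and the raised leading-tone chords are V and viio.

Stacked in thirds the chord is B-D-F: a diminished triad on B.
B is scale degree 2 in A minor, and a diminished triad on that degree is written iio.
With D in the bass the chord is in first inversion, so the figured bass is 6.

iio6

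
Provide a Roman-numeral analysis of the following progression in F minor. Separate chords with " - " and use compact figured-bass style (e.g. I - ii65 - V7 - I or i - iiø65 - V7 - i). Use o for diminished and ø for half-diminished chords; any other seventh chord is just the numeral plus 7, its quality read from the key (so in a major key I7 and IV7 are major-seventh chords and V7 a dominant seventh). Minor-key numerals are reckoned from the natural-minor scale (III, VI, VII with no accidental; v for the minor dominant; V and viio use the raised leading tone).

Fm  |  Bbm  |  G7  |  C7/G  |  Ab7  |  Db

i - iv - V7/V - V43 - V7/VI - VI

Fm: root F is the tonic; minor triad there is i.
Bbm has root Bb, degree 4 in F minor, so iv.
G7 is the secondary dominant of V (dominant seventh chord on G): V7/V.
C7/G: root C is the dominant; dominant seventh chord there is V43.
Ab7: a dominant seventh chord on Ab, the applied dominant of VI → V7/VI.
Db: major triad on Db = scale degree 6 → VI.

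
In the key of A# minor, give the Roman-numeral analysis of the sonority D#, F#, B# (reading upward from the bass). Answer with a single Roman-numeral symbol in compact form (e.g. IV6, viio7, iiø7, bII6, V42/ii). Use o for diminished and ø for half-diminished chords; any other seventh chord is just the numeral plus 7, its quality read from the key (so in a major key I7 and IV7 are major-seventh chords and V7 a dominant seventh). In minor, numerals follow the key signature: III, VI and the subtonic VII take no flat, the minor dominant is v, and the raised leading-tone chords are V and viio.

The pitches B#-D#-F# form a diminished triad rooted on B#.
B# is scale degree 2 in A# minor, and a diminished triad on that degree is written iio.
With D# in the bass the chord is in first inversion, so the figured bass is 6.

iio6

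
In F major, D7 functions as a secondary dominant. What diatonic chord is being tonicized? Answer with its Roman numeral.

ii

The chord is a dominant seventh chord on D.
A dominant resolves down a perfect fifth: D → G. In F major, G is scale degree 2, i.e. ii.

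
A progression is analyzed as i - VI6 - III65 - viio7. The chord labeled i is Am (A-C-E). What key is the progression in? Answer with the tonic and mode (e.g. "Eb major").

i is given as A-C-E — a minor triad with root A.
If A is scale degree 1 and the mode makes that degree carry a minor triad, the tonic is A and the mode is minor.

A minor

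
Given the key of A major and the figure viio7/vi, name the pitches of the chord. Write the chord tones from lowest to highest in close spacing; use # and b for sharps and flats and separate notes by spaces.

E# G# B D

The slash marks an applied leading-tone chord: viio of vi. In A major, vi is F#, so the leading tone to it is E#, a half step below.
Building a fully diminished seventh chord on E# gives E#-G#-B-D.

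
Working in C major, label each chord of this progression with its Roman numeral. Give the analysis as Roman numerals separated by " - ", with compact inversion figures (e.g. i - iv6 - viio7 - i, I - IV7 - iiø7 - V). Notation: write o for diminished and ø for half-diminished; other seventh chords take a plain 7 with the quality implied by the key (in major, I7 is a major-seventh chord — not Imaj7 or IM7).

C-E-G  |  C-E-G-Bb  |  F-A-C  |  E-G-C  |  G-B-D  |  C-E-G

C-E-G: major triad on C = scale degree 1 → I.
C-E-G-Bb: a dominant seventh chord on C, the applied dominant of IV → V7/IV.
F-A-C: root F is the subdominant; major triad there is IV.
E-G-C: major triad on C = scale degree 1 → I6.
G-B-D has root G, degree 5 in C major, so V.
C-E-G: root C is the tonic; major triad there is I.

I - V7/IV - IV - I6 - V - I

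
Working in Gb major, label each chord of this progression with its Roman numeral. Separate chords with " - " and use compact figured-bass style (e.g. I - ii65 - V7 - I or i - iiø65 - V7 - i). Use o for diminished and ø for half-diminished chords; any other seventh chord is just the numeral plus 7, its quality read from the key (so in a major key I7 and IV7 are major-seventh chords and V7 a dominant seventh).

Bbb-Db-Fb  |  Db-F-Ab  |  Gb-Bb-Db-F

bIII - V - I7

Bbb-Db-Fb is non-diatonic — bIII, a mixture chord from Gb minor.
Db-F-Ab has root Db, degree 5 in Gb major, so V.
Gb-Bb-Db-F has root Gb, degree 1 in Gb major, so I7.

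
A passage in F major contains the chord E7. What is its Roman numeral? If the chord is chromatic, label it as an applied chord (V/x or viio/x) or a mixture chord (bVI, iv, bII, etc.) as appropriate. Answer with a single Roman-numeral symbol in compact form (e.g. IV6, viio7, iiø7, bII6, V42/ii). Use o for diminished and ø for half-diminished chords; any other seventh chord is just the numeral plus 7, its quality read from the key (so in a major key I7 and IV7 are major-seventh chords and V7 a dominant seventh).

The pitches E-G#-B-D form a dominant seventh chord rooted on E.
E is not a diatonic chord root with this quality in F major, but it lies a perfect fifth above A (iii), so the chord functions as an applied dominant of iii.

V7/iii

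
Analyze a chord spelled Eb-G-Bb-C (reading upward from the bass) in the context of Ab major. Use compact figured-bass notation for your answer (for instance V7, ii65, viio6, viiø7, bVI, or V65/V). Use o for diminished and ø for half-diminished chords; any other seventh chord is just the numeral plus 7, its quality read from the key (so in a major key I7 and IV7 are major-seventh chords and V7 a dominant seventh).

iii65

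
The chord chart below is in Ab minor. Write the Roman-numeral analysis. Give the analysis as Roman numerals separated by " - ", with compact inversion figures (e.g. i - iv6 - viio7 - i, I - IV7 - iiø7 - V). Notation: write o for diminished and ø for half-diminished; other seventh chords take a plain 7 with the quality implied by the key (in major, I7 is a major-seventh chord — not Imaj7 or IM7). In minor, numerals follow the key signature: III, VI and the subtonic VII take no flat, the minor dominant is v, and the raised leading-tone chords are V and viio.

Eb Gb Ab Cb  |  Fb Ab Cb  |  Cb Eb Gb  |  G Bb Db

Eb-Gb-Ab-Cb has root Ab, degree 1 in Ab minor, so i43.
Fb-Ab-Cb has root Fb, degree 6 in Ab minor, so VI.
Cb-Eb-Gb: root Cb is the mediant; major triad there is III.
G-Bb-Db: diminished triad on G = scale degree 7 → viio.

i43 - VI - III - viio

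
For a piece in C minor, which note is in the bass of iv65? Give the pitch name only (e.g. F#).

Ab

iv in C minor has root F; the chord is F-Ab-C-Eb.
The figure 65 means first inversion — the third is in the bass.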